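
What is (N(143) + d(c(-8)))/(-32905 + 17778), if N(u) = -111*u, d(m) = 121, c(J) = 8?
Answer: 15752/15127 ≈ 1.0413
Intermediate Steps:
(N(143) + d(c(-8)))/(-32905 + 17778) = (-111*143 + 121)/(-32905 + 17778) = (-15873 + 121)/(-15127) = -15752*(-1/15127) = 15752/15127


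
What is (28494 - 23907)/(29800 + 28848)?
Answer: 4587/58648 ≈ 0.078212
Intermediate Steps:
(28494 - 23907)/(29800 + 28848) = 4587/58648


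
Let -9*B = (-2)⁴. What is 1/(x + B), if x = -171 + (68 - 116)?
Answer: -9/1987 ≈ -0.0045294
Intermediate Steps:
x = -219 (x = -171 - 48 = -219)
B = -16/9 (B = -⅑*(-2)⁴ = -⅑*16 = -16/9 ≈ -1.7778)
1/(x + B) = 1/(-219 - 16/9) = 1/(-1987/9) = -9/1987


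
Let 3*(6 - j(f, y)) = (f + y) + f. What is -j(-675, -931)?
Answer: -2299/3 ≈ -766.33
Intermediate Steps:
j(f, y) = 6 - 2*f/3 - y/3 (j(f, y) = 6 - ((f + y) + f)/3 = 6 - (y + 2*f)/3 = 6 + (-2*f/3 - y/3) = 6 - 2*f/3 - y/3)
-j(-675, -931) = -(6 - ⅔*(-675) - ⅓*(-931)) = -(6 + 450 + 931/3) = -1*2299/3 = -2299/3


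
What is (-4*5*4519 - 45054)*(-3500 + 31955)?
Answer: -3853774470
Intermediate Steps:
(-4*5*4519 - 45054)*(-3500 + 31955) = (-20*4519 - 45054)*28455 = (-90380 - 45054)*28455 = -135434*28455 = -3853774470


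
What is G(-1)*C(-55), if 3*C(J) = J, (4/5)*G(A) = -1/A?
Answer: -275/12 ≈ -22.917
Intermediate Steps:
G(A) = -5/(4*A) (G(A) = 5*(-1/A)/4 = -5/(4*A))
C(J) = J/3
G(-1)*C(-55) = (-5/4/(-1))*((⅓)*(-55)) = -5/4*(-1)*(-55/3) = (5/4)*(-55/3) = -275/12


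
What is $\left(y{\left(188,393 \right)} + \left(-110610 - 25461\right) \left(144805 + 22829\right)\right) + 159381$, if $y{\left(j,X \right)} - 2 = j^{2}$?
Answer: $-22809931287$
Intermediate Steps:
$y{\left(j,X \right)} = 2 + j^{2}$
$\left(y{\left(188,393 \right)} + \left(-110610 - 25461\right) \left(144805 + 22829\right)\right) + 159381 = \left(\left(2 + 188^{2}\right) + \left(-110610 - 25461\right) \left(144805 + 22829\right)\right) + 159381 = \left(\left(2 + 35344\right) - 22810126014\right) + 159381 = \left(35346 - 22810126014\right) + 159381 = -22810090668 + 159381 = -22809931287$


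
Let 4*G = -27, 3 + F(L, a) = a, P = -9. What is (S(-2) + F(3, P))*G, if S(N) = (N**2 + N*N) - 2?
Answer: 81/2 ≈ 40.500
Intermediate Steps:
F(L, a) = -3 + a
G = -27/4 (G = (1/4)*(-27) = -27/4 ≈ -6.7500)
S(N) = -2 + 2*N**2 (S(N) = (N**2 + N**2) - 2 = 2*N**2 - 2 = -2 + 2*N**2)
(S(-2) + F(3, P))*G = ((-2 + 2*(-2)**2) + (-3 - 9))*(-27/4) = ((-2 + 2*4) - 12)*(-27/4) = ((-2 + 8) - 12)*(-27/4) = (6 - 12)*(-27/4) = -6*(-27/4) = 81/2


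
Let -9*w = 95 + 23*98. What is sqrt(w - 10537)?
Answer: I*sqrt(10798) ≈ 103.91*I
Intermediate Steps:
w = -261 (w = -(95 + 23*98)/9 = -(95 + 2254)/9 = -1/9*2349 = -261)
sqrt(w - 10537) = sqrt(-261 - 10537) = sqrt(-10798) = I*sqrt(10798)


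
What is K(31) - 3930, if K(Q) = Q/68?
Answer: -267209/68 ≈ -3929.5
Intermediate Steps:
K(Q) = Q/68 (K(Q) = Q*(1/68) = Q/68)
K(31) - 3930 = (1/68)*31 - 3930 = 31/68 - 3930 = -267209/68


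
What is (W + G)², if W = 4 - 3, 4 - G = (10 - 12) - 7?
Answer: 196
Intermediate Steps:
G = 13 (G = 4 - ((10 - 12) - 7) = 4 - (-2 - 7) = 4 - 1*(-9) = 4 + 9 = 13)
W = 1
(W + G)² = (1 + 13)² = 14² = 196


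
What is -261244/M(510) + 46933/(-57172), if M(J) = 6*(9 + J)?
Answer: -7540995665/89016804 ≈ -84.714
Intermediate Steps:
M(J) = 54 + 6*J
-261244/M(510) + 46933/(-57172) = -261244/(54 + 6*510) + 46933/(-57172) = -261244/(54 + 3060) + 46933*(-1/57172) = -261244/3114 - 46933/57172 = -261244*1/3114 - 46933/57172 = -130622/1557 - 46933/57172 = -7540995665/89016804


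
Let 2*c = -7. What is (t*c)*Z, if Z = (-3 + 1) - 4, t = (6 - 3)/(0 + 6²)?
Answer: 7/4 ≈ 1.7500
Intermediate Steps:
c = -7/2 (c = (½)*(-7) = -7/2 ≈ -3.5000)
t = 1/12 (t = 3/(0 + 36) = 3/36 = 3*(1/36) = 1/12 ≈ 0.083333)
Z = -6 (Z = -2 - 4 = -6)
(t*c)*Z = ((1/12)*(-7/2))*(-6) = -7/24*(-6) = 7/4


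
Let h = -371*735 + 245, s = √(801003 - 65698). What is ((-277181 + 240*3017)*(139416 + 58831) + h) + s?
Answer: 88596113613 + √735305 ≈ 8.8596e+10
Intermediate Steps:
s = √735305 ≈ 857.50
h = -272440 (h = -272685 + 245 = -272440)
((-277181 + 240*3017)*(139416 + 58831) + h) + s = ((-277181 + 240*3017)*(139416 + 58831) - 272440) + √735305 = ((-277181 + 724080)*198247 - 272440) + √735305 = (446899*198247 - 272440) + √735305 = (88596386053 - 272440) + √735305 = 88596113613 + √735305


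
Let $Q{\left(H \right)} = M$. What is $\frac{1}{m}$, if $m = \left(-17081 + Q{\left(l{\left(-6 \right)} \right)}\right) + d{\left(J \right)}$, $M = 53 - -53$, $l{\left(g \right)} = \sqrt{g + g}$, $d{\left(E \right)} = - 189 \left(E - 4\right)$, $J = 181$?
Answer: $- \frac{1}{50428} \approx -1.983 \cdot 10^{-5}$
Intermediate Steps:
$d{\left(E \right)} = 756 - 189 E$ ($d{\left(E \right)} = - 189 \left(-4 + E\right) = 756 - 189 E$)
$l{\left(g \right)} = \sqrt{2} \sqrt{g}$ ($l{\left(g \right)} = \sqrt{2 g} = \sqrt{2} \sqrt{g}$)
$M = 106$ ($M = 53 + 53 = 106$)
$Q{\left(H \right)} = 106$
$m = -50428$ ($m = \left(-17081 + 106\right) + \left(756 - 34209\right) = -16975 + \left(756 - 34209\right) = -16975 - 33453 = -50428$)
$\frac{1}{m} = \frac{1}{-50428} = - \frac{1}{50428}$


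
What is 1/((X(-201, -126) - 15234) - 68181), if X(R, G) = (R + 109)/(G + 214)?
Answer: -22/1835153 ≈ -1.1988e-5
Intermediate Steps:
X(R, G) = (109 + R)/(214 + G)
1/((X(-201, -126) - 15234) - 68181) = 1/(((109 - 201)/(214 - 126) - 15234) - 68181) = 1/((-92/88 - 15234) - 68181) = 1/(((1/88)*(-92) - 15234) - 68181) = 1/((-23/22 - 15234) - 68181) = 1/(-335171/22 - 68181) = 1/(-1835153/22) = -22/1835153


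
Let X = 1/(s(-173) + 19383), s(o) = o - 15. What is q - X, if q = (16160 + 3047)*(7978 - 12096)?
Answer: -1518217507071/19195 ≈ -7.9094e+7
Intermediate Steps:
s(o) = -15 + o
X = 1/19195 (X = 1/((-15 - 173) + 19383) = 1/(-188 + 19383) = 1/19195 ≈ 5.2097e-5)
q = -79094426 (q = 19207*(-4118) = -79094426)
q - X = -79094426 - 1*1/19195 = -79094426 - 1/19195 = -1518217507071/19195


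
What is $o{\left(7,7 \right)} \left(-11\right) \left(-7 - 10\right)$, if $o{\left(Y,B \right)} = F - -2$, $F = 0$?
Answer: $374$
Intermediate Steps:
$o{\left(Y,B \right)} = 2$ ($o{\left(Y,B \right)} = 0 - -2 = 0 + 2 = 2$)
$o{\left(7,7 \right)} \left(-11\right) \left(-7 - 10\right) = 2 \left(-11\right) \left(-7 - 10\right) = \left(-22\right) \left(-17\right) = 374$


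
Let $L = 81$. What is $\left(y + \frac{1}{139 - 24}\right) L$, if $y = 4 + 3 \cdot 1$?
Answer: $\frac{65286}{115} \approx 567.7$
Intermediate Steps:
$y = 7$ ($y = 4 + 3 = 7$)
$\left(y + \frac{1}{139 - 24}\right) L = \left(7 + \frac{1}{139 - 24}\right) 81 = \left(7 + \frac{1}{115}\right) 81 = \frac{806}{115} \cdot 81 = \frac{65286}{115}$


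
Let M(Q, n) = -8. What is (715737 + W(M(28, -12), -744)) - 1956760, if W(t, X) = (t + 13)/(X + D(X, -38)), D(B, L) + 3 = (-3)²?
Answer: -915874979/738 ≈ -1.2410e+6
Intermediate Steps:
D(B, L) = 6 (D(B, L) = -3 + (-3)² = -3 + 9 = 6)
W(t, X) = (13 + t)/(6 + X) (W(t, X) = (t + 13)/(X + 6) = (13 + t)/(6 + X))
(715737 + W(M(28, -12), -744)) - 1956760 = (715737 + (13 - 8)/(6 - 744)) - 1956760 = (715737 + 5/(-738)) - 1956760 = (715737 - 1/738*5) - 1956760 = (715737 - 5/738) - 1956760 = 528213901/738 - 1956760 = -915874979/738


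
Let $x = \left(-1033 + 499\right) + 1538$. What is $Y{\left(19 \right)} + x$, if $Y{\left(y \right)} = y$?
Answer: $1023$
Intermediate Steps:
$x = 1004$ ($x = -534 + 1538 = 1004$)
$Y{\left(19 \right)} + x = 19 + 1004 = 1023$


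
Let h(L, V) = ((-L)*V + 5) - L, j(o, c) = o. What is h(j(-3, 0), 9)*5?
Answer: 175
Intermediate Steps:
h(L, V) = 5 - L - L*V (h(L, V) = (-L*V + 5) - L = (5 - L*V) - L = 5 - L - L*V)
h(j(-3, 0), 9)*5 = (5 - 1*(-3) - 1*(-3)*9)*5 = (5 + 3 + 27)*5 = 35*5 = 175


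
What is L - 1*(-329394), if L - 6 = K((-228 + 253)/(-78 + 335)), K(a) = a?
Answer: 84655825/257 ≈ 3.2940e+5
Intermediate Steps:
L = 1567/257 (L = 6 + (-228 + 253)/(-78 + 335) = 6 + 25/257 = 1567/257 ≈ 6.0973)
L - 1*(-329394) = 1567/257 - 1*(-329394) = 1567/257 + 329394 = 84655825/257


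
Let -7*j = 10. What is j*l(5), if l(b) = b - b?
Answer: 0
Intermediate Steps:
j = -10/7 (j = -1/7*10 = -10/7 ≈ -1.4286)
l(b) = 0
j*l(5) = -10/7*0 = 0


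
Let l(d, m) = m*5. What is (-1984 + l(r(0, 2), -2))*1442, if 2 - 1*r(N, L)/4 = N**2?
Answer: -2875348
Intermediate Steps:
r(N, L) = 8 - 4*N**2
l(d, m) = 5*m
(-1984 + l(r(0, 2), -2))*1442 = (-1984 + 5*(-2))*1442 = (-1984 - 10)*1442 = -1994*1442 = -2875348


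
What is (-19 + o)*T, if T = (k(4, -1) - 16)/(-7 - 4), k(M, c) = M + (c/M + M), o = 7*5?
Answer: 12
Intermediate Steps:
o = 35
k(M, c) = 2*M + c/M (k(M, c) = M + (M + c/M) = 2*M + c/M)
T = ¾ (T = ((2*4 - 1/4) - 16)/(-7 - 4) = ((8 - 1*¼) - 16)/(-11) = ((8 - ¼) - 16)*(-1/11) = (31/4 - 16)*(-1/11) = -33/4*(-1/11) = ¾ ≈ 0.75000)
(-19 + o)*T = (-19 + 35)*(¾) = 16*(¾) = 12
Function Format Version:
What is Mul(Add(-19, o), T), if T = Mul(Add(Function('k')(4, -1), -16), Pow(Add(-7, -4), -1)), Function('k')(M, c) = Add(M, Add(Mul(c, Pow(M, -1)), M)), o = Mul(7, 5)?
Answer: 12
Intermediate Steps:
o = 35
Function('k')(M, c) = Add(Mul(2, M), Mul(c, Pow(M, -1))) (Function('k')(M, c) = Add(M, Add(M, Mul(c, Pow(M, -1)))) = Add(Mul(2, M), Mul(c, Pow(M, -1))))
T = Rational(3, 4) (T = Mul(Add(Add(Mul(2, 4), Mul(-1, Pow(4, -1))), -16), Pow(Add(-7, -4), -1)) = Mul(Add(Add(8, Mul(-1, Rational(1, 4))), -16), Pow(-11, -1)) = Mul(Add(Add(8, Rational(-1, 4)), -16), Rational(-1, 11)) = Mul(Add(Rational(31, 4), -16), Rational(-1, 11)) = Mul(Rational(-33, 4), Rational(-1, 11)) = Rational(3, 4) ≈ 0.75000)
Mul(Add(-19, o), T) = Mul(Add(-19, 35), Rational(3, 4)) = Mul(16, Rational(3, 4)) = 12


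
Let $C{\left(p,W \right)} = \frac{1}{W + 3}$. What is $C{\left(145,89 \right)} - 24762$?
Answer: $- \frac{2278103}{92} \approx -24762.0$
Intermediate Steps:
$C{\left(p,W \right)} = \frac{1}{3 + W}$
$C{\left(145,89 \right)} - 24762 = \frac{1}{3 + 89} - 24762 = \frac{1}{92} - 24762 = - \frac{2278103}{92}$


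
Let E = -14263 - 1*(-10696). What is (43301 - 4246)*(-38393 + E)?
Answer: -1638747800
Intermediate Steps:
E = -3567 (E = -14263 + 10696 = -3567)
(43301 - 4246)*(-38393 + E) = (43301 - 4246)*(-38393 - 3567) = 39055*(-41960) = -1638747800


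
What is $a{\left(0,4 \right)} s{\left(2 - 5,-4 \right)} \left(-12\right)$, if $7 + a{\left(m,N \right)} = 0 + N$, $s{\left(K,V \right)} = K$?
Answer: $-108$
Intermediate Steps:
$a{\left(m,N \right)} = -7 + N$ ($a{\left(m,N \right)} = -7 + \left(0 + N\right) = -7 + N$)
$a{\left(0,4 \right)} s{\left(2 - 5,-4 \right)} \left(-12\right) = \left(-7 + 4\right) \left(2 - 5\right) \left(-12\right) = - 3 \left(2 - 5\right) \left(-12\right) = \left(-3\right) \left(-3\right) \left(-12\right) = 9 \left(-12\right) = -108$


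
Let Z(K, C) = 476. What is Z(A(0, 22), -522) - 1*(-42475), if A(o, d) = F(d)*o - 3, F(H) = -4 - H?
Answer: 42951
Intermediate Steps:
A(o, d) = -3 + o*(-4 - d) (A(o, d) = (-4 - d)*o - 3 = o*(-4 - d) - 3 = -3 + o*(-4 - d))
Z(A(0, 22), -522) - 1*(-42475) = 476 - 1*(-42475) = 476 + 42475 = 42951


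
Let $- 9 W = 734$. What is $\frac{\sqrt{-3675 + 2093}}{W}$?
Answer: $- \frac{9 i \sqrt{1582}}{734} \approx - 0.4877 i$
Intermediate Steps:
$W = - \frac{734}{9}$ ($W = \left(- \frac{1}{9}\right) 734 = - \frac{734}{9} \approx -81.556$)
$\frac{\sqrt{-3675 + 2093}}{W} = \frac{\sqrt{-3675 + 2093}}{- \frac{734}{9}} = \sqrt{-1582} \left(- \frac{9}{734}\right) = i \sqrt{1582} \left(- \frac{9}{734}\right) = - \frac{9 i \sqrt{1582}}{734}$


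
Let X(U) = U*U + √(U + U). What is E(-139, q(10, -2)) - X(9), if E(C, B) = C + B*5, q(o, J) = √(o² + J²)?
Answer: -220 - 3*√2 + 10*√26 ≈ -173.25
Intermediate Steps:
q(o, J) = √(J² + o²)
E(C, B) = C + 5*B
X(U) = U² + √2*√U (X(U) = U² + √(2*U) = U² + √2*√U)
E(-139, q(10, -2)) - X(9) = (-139 + 5*√((-2)² + 10²)) - (9² + √2*√9) = (-139 + 5*√(4 + 100)) - (81 + √2*3) = (-139 + 5*√104) - (81 + 3*√2) = (-139 + 5*(2*√26)) + (-81 - 3*√2) = (-139 + 10*√26) + (-81 - 3*√2) = -220 - 3*√2 + 10*√26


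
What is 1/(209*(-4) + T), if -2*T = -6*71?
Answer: -1/623 ≈ -0.0016051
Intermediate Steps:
T = 213 (T = -(-3)*71 = -1/2*(-426) = 213)
1/(209*(-4) + T) = 1/(209*(-4) + 213) = 1/(-836 + 213) = 1/(-623) = -1/623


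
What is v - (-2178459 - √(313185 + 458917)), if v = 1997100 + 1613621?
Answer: 5789180 + √772102 ≈ 5.7901e+6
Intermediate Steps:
v = 3610721
v - (-2178459 - √(313185 + 458917)) = 3610721 - (-2178459 - √(313185 + 458917)) = 3610721 - (-2178459 - √772102) = 3610721 + (2178459 + √772102) = 5789180 + √772102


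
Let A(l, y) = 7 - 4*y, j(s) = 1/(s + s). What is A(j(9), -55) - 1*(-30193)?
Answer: 30420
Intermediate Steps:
j(s) = 1/(2*s)
A(j(9), -55) - 1*(-30193) = (7 - 4*(-55)) - 1*(-30193) = (7 + 220) + 30193 = 227 + 30193 = 30420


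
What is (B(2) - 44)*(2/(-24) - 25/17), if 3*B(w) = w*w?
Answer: 10144/153 ≈ 66.301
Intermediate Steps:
B(w) = w²/3 (B(w) = (w*w)/3 = w²/3)
(B(2) - 44)*(2/(-24) - 25/17) = ((⅓)*2² - 44)*(2/(-24) - 25/17) = ((⅓)*4 - 44)*(2*(-1/24) - 25*1/17) = (4/3 - 44)*(-1/12 - 25/17) = -128/3*(-317/204) = 10144/153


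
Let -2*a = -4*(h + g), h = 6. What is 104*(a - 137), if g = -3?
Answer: -13624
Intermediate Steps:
a = 6 (a = -(-2)*(6 - 3) = -(-2)*3 = -½*(-12) = 6)
104*(a - 137) = 104*(6 - 137) = 104*(-131) = -13624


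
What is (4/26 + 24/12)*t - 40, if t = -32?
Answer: -1416/13 ≈ -108.92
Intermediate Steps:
(4/26 + 24/12)*t - 40 = (4/26 + 24/12)*(-32) - 40 = (4*(1/26) + 24*(1/12))*(-32) - 40 = (2/13 + 2)*(-32) - 40 = (28/13)*(-32) - 40 = -896/13 - 40 = -1416/13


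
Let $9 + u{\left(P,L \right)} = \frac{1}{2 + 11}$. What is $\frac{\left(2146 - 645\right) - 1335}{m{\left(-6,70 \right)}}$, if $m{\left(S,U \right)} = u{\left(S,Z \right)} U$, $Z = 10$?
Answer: $- \frac{1079}{4060} \approx -0.26576$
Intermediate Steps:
$u{\left(P,L \right)} = - \frac{116}{13}$ ($u{\left(P,L \right)} = -9 + \frac{1}{2 + 11} = -9 + \frac{1}{13} = - \frac{116}{13}$)
$m{\left(S,U \right)} = - \frac{116 U}{13}$
$\frac{\left(2146 - 645\right) - 1335}{m{\left(-6,70 \right)}} = \frac{\left(2146 - 645\right) - 1335}{\left(- \frac{116}{13}\right) 70} = \frac{1501 - 1335}{- \frac{8120}{13}} = 166 \left(- \frac{13}{8120}\right) = - \frac{1079}{4060}$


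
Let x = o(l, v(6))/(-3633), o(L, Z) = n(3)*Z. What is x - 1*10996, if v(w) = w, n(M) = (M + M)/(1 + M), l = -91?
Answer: -13316159/1211 ≈ -10996.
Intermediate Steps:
n(M) = 2*M/(1 + M) (n(M) = (2*M)/(1 + M) = 2*M/(1 + M))
o(L, Z) = 3*Z/2 (o(L, Z) = (2*3/(1 + 3))*Z = (2*3/4)*Z = (2*3*(¼))*Z = 3*Z/2)
x = -3/1211 (x = ((3/2)*6)/(-3633) = 9*(-1/3633) = -3/1211 ≈ -0.0024773)
x - 1*10996 = -3/1211 - 1*10996 = -3/1211 - 10996 = -13316159/1211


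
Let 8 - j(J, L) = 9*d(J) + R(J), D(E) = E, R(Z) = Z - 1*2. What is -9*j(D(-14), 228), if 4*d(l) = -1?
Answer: -945/4 ≈ -236.25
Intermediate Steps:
R(Z) = -2 + Z (R(Z) = Z - 2 = -2 + Z)
d(l) = -¼ (d(l) = (¼)*(-1) = -¼)
j(J, L) = 49/4 - J (j(J, L) = 8 - (9*(-¼) + (-2 + J)) = 8 - (-9/4 + (-2 + J)) = 8 - (-17/4 + J) = 8 + (17/4 - J) = 49/4 - J)
-9*j(D(-14), 228) = -9*(49/4 - 1*(-14)) = -9*(49/4 + 14) = -9*105/4 = -945/4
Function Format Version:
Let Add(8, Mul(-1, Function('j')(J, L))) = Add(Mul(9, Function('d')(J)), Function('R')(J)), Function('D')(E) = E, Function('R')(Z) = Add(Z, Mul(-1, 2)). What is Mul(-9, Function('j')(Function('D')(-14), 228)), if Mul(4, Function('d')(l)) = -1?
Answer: Rational(-945, 4) ≈ -236.25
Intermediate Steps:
Function('R')(Z) = Add(-2, Z) (Function('R')(Z) = Add(Z, -2) = Add(-2, Z))
Function('d')(l) = Rational(-1, 4) (Function('d')(l) = Mul(Rational(1, 4), -1) = Rational(-1, 4))
Function('j')(J, L) = Add(Rational(49, 4), Mul(-1, J)) (Function('j')(J, L) = Add(8, Mul(-1, Add(Mul(9, Rational(-1, 4)), Add(-2, J)))) = Add(8, Mul(-1, Add(Rational(-9, 4), Add(-2, J)))) = Add(8, Mul(-1, Add(Rational(-17, 4), J))) = Add(8, Add(Rational(17, 4), Mul(-1, J))) = Add(Rational(49, 4), Mul(-1, J)))
Mul(-9, Function('j')(Function('D')(-14), 228)) = Mul(-9, Add(Rational(49, 4), Mul(-1, -14))) = Mul(-9, Add(Rational(49, 4), 14)) = Mul(-9, Rational(105, 4)) = Rational(-945, 4)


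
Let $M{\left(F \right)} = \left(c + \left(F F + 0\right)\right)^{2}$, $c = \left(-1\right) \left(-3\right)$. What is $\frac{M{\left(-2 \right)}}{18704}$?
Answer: $\frac{7}{2672} \approx 0.0026198$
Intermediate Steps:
$c = 3$
$M{\left(F \right)} = \left(3 + F^{2}\right)^{2}$ ($M{\left(F \right)} = \left(3 + \left(F F + 0\right)\right)^{2} = \left(3 + \left(F^{2} + 0\right)\right)^{2} = \left(3 + F^{2}\right)^{2}$)
$\frac{M{\left(-2 \right)}}{18704} = \frac{\left(3 + \left(-2\right)^{2}\right)^{2}}{18704} = \left(3 + 4\right)^{2} \cdot \frac{1}{18704} = 7^{2} \cdot \frac{1}{18704} = 49 \cdot \frac{1}{18704} = \frac{7}{2672}$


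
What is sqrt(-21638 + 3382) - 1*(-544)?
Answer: 544 + 4*I*sqrt(1141) ≈ 544.0 + 135.11*I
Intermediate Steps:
sqrt(-21638 + 3382) - 1*(-544) = sqrt(-18256) + 544 = 4*I*sqrt(1141) + 544 = 544 + 4*I*sqrt(1141)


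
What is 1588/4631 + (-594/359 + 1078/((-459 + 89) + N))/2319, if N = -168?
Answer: 353993588515/1037103878019 ≈ 0.34133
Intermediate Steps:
1588/4631 + (-594/359 + 1078/((-459 + 89) + N))/2319 = 1588/4631 + (-594/359 + 1078/((-459 + 89) - 168))/2319 = 1588*(1/4631) + (-594*1/359 + 1078/(-370 - 168))*(1/2319) = 1588/4631 + (-594/359 + 1078/(-538))*(1/2319) = 1588/4631 + (-594/359 + 1078*(-1/538))*(1/2319) = 1588/4631 + (-594/359 - 539/269)*(1/2319) = 1588/4631 - 353287/96571*1/2319 = 1588/4631 - 353287/223948149 = 353993588515/1037103878019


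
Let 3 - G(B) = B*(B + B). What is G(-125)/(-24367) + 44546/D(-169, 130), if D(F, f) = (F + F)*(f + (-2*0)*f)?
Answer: 143770399/535342990 ≈ 0.26856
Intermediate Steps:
G(B) = 3 - 2*B**2 (G(B) = 3 - B*(B + B) = 3 - B*2*B = 3 - 2*B**2)
D(F, f) = 2*F*f (D(F, f) = (2*F)*(f + 0*f) = (2*F)*(f + 0) = (2*F)*f = 2*F*f)
G(-125)/(-24367) + 44546/D(-169, 130) = (3 - 2*(-125)**2)/(-24367) + 44546/((2*(-169)*130)) = (3 - 2*15625)*(-1/24367) + 44546/(-43940) = (3 - 31250)*(-1/24367) + 44546*(-1/43940) = -31247*(-1/24367) - 22273/21970 = 31247/24367 - 22273/21970 = 143770399/535342990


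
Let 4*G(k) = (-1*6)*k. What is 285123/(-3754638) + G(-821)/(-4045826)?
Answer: -386060627765/5063537346996 ≈ -0.076243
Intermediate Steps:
G(k) = -3*k/2 (G(k) = ((-1*6)*k)/4 = (-6*k)/4 = -3*k/2)
285123/(-3754638) + G(-821)/(-4045826) = 285123/(-3754638) - 3/2*(-821)/(-4045826) = 285123*(-1/3754638) + (2463/2)*(-1/4045826) = -95041/1251546 - 2463/8091652 = -386060627765/5063537346996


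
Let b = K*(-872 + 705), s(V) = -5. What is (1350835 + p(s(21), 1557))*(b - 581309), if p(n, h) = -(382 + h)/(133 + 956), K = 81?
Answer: -7231718060416/9 ≈ -8.0352e+11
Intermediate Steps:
p(n, h) = -382/1089 - h/1089 (p(n, h) = -(382 + h)/1089 = -(382/1089 + h/1089) = -382/1089 - h/1089)
b = -13527 (b = 81*(-872 + 705) = 81*(-167) = -13527)
(1350835 + p(s(21), 1557))*(b - 581309) = (1350835 + (-382/1089 - 1/1089*1557))*(-13527 - 581309) = (1350835 + (-382/1089 - 173/121))*(-594836) = (1350835 - 1939/1089)*(-594836) = (1471057376/1089)*(-594836) = -7231718060416/9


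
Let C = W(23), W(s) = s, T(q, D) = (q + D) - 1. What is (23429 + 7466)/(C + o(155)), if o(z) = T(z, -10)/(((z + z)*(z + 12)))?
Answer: 799717075/595427 ≈ 1343.1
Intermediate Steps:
T(q, D) = -1 + D + q (T(q, D) = (D + q) - 1 = -1 + D + q)
o(z) = (-11 + z)/(2*z*(12 + z)) (o(z) = (-1 - 10 + z)/(((z + z)*(z + 12))) = (-11 + z)/(((2*z)*(12 + z))) = (-11 + z)/((2*z*(12 + z))) = (-11 + z)*(1/(2*z*(12 + z))) = (-11 + z)/(2*z*(12 + z)))
C = 23
(23429 + 7466)/(C + o(155)) = (23429 + 7466)/(23 + (½)*(-11 + 155)/(155*(12 + 155))) = 30895/(23 + (½)*(1/155)*144/167) = 30895/(23 + (½)*(1/155)*(1/167)*144) = 30895/(23 + 72/25885) = 30895/(595427/25885) = 30895*(25885/595427) = 799717075/595427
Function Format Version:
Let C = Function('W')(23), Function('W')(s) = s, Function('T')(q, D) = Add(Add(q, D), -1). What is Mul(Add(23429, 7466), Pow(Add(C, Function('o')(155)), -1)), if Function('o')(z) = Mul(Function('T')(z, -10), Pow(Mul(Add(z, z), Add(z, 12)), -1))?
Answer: Rational(799717075, 595427) ≈ 1343.1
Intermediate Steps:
Function('T')(q, D) = Add(-1, D, q) (Function('T')(q, D) = Add(Add(D, q), -1) = Add(-1, D, q))
Function('o')(z) = Mul(Rational(1, 2), Pow(z, -1), Pow(Add(12, z), -1), Add(-11, z)) (Function('o')(z) = Mul(Add(-1, -10, z), Pow(Mul(Add(z, z), Add(z, 12)), -1)) = Mul(Add(-11, z), Pow(Mul(Mul(2, z), Add(12, z)), -1)) = Mul(Add(-11, z), Pow(Mul(2, z, Add(12, z)), -1)) = Mul(Add(-11, z), Mul(Rational(1, 2), Pow(z, -1), Pow(Add(12, z), -1))) = Mul(Rational(1, 2), Pow(z, -1), Pow(Add(12, z), -1), Add(-11, z)))
C = 23
Mul(Add(23429, 7466), Pow(Add(C, Function('o')(155)), -1)) = Mul(Add(23429, 7466), Pow(Add(23, Mul(Rational(1, 2), Pow(155, -1), Pow(Add(12, 155), -1), Add(-11, 155))), -1)) = Mul(30895, Pow(Add(23, Mul(Rational(1, 2), Rational(1, 155), Pow(167, -1), 144)), -1)) = Mul(30895, Pow(Add(23, Mul(Rational(1, 2), Rational(1, 155), Rational(1, 167), 144)), -1)) = Mul(30895, Pow(Add(23, Rational(72, 25885)), -1)) = Mul(30895, Pow(Rational(595427, 25885), -1)) = Mul(30895, Rational(25885, 595427)) = Rational(799717075, 595427)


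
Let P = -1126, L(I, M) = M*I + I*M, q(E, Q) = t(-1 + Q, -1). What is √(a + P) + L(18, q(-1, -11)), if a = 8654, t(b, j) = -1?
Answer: -36 + 2*√1882 ≈ 50.764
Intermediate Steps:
q(E, Q) = -1
L(I, M) = 2*I*M (L(I, M) = I*M + I*M = 2*I*M)
√(a + P) + L(18, q(-1, -11)) = √(8654 - 1126) + 2*18*(-1) = √7528 - 36 = 2*√1882 - 36 = -36 + 2*√1882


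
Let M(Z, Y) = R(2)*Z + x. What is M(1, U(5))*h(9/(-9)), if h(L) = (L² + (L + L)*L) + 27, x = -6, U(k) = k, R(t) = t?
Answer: -120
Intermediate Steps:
M(Z, Y) = -6 + 2*Z (M(Z, Y) = 2*Z - 6 = -6 + 2*Z)
h(L) = 27 + 3*L² (h(L) = (L² + (2*L)*L) + 27 = (L² + 2*L²) + 27 = 3*L² + 27 = 27 + 3*L²)
M(1, U(5))*h(9/(-9)) = (-6 + 2*1)*(27 + 3*(9/(-9))²) = (-6 + 2)*(27 + 3*(9*(-⅑))²) = -4*(27 + 3*(-1)²) = -4*(27 + 3*1) = -4*(27 + 3) = -4*30 = -120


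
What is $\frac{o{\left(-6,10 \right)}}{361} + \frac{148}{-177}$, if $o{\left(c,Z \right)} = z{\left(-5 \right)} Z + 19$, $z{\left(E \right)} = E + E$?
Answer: $- \frac{67765}{63897} \approx -1.0605$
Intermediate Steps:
$z{\left(E \right)} = 2 E$
$o{\left(c,Z \right)} = 19 - 10 Z$ ($o{\left(c,Z \right)} = 2 \left(-5\right) Z + 19 = - 10 Z + 19 = 19 - 10 Z$)
$\frac{o{\left(-6,10 \right)}}{361} + \frac{148}{-177} = \frac{19 - 100}{361} + \frac{148}{-177} = \left(19 - 100\right) \frac{1}{361} + 148 \left(- \frac{1}{177}\right) = \left(-81\right) \frac{1}{361} - \frac{148}{177} = - \frac{81}{361} - \frac{148}{177} = - \frac{67765}{63897}$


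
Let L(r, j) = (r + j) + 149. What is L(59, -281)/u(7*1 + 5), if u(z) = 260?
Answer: -73/260 ≈ -0.28077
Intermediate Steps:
L(r, j) = 149 + j + r (L(r, j) = (j + r) + 149 = 149 + j + r)
L(59, -281)/u(7*1 + 5) = (149 - 281 + 59)/260 = -73*1/260 = -73/260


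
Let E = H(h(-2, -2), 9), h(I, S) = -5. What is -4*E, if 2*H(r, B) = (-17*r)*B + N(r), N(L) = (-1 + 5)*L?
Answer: -1490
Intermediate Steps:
N(L) = 4*L
H(r, B) = 2*r - 17*B*r/2 (H(r, B) = ((-17*r)*B + 4*r)/2 = (-17*B*r + 4*r)/2 = (4*r - 17*B*r)/2 = 2*r - 17*B*r/2)
E = 745/2 (E = (1/2)*(-5)*(4 - 17*9) = (1/2)*(-5)*(4 - 153) = (1/2)*(-5)*(-149) = 745/2 ≈ 372.50)
-4*E = -4*745/2 = -1490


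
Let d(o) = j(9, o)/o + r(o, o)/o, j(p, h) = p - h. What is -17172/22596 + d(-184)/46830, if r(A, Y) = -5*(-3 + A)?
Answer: -73408633/96579070 ≈ -0.76009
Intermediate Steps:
r(A, Y) = 15 - 5*A
d(o) = (9 - o)/o + (15 - 5*o)/o
-17172/22596 + d(-184)/46830 = -17172/22596 + (-6 + 24/(-184))/46830 = -17172*1/22596 + (-6 + 24*(-1/184))*(1/46830) = -1431/1883 + (-6 - 3/23)*(1/46830) = -1431/1883 - 141/23*1/46830 = -1431/1883 - 47/359030 = -73408633/96579070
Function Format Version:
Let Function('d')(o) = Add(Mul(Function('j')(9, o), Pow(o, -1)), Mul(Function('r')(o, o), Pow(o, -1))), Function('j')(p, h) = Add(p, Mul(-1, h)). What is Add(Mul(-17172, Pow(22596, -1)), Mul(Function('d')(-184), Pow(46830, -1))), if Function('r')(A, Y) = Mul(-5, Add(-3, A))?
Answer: Rational(-73408633, 96579070) ≈ -0.76009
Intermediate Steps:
Function('r')(A, Y) = Add(15, Mul(-5, A))
Function('d')(o) = Add(Mul(Pow(o, -1), Add(9, Mul(-1, o))), Mul(Pow(o, -1), Add(15, Mul(-5, o)))) (Function('d')(o) = Add(Mul(Add(9, Mul(-1, o)), Pow(o, -1)), Mul(Add(15, Mul(-5, o)), Pow(o, -1))) = Add(Mul(Pow(o, -1), Add(9, Mul(-1, o))), Mul(Pow(o, -1), Add(15, Mul(-5, o)))))
Add(Mul(-17172, Pow(22596, -1)), Mul(Function('d')(-184), Pow(46830, -1))) = Add(Mul(-17172, Pow(22596, -1)), Mul(Add(-6, Mul(24, Pow(-184, -1))), Pow(46830, -1))) = Add(Mul(-17172, Rational(1, 22596)), Mul(Add(-6, Mul(24, Rational(-1, 184))), Rational(1, 46830))) = Add(Rational(-1431, 1883), Mul(Add(-6, Rational(-3, 23)), Rational(1, 46830))) = Add(Rational(-1431, 1883), Mul(Rational(-141, 23), Rational(1, 46830))) = Add(Rational(-1431, 1883), Rational(-47, 359030)) = Rational(-73408633, 96579070)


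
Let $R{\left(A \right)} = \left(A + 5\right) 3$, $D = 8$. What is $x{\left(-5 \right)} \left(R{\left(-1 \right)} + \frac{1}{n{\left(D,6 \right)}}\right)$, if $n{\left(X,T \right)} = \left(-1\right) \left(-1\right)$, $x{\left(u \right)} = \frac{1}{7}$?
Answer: $\frac{13}{7} \approx 1.8571$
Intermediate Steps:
$x{\left(u \right)} = \frac{1}{7}$
$R{\left(A \right)} = 15 + 3 A$ ($R{\left(A \right)} = \left(5 + A\right) 3 = 15 + 3 A$)
$n{\left(X,T \right)} = 1$
$x{\left(-5 \right)} \left(R{\left(-1 \right)} + \frac{1}{n{\left(D,6 \right)}}\right) = \frac{\left(15 + 3 \left(-1\right)\right) + 1^{-1}}{7} = \frac{\left(15 - 3\right) + 1}{7} = \frac{12 + 1}{7} = \frac{1}{7} \cdot 13 = \frac{13}{7}$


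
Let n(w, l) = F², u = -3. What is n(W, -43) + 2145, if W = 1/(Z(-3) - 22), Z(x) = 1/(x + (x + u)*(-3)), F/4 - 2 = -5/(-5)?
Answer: 2289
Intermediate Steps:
F = 12 (F = 8 + 4*(-5/(-5)) = 8 + 4*(-5*(-⅕)) = 8 + 4*1 = 8 + 4 = 12)
Z(x) = 1/(9 - 2*x) (Z(x) = 1/(x + (x - 3)*(-3)) = 1/(x + (-3 + x)*(-3)) = 1/(x + (9 - 3*x)) = 1/(9 - 2*x))
W = -15/329 (W = 1/(-1/(-9 + 2*(-3)) - 22) = 1/(-1/(-9 - 6) - 22) = 1/(-1/(-15) - 22) = 1/(-1*(-1/15) - 22) = 1/(1/15 - 22) = 1/(-329/15) = -15/329 ≈ -0.045593)
n(w, l) = 144 (n(w, l) = 12² = 144)
n(W, -43) + 2145 = 144 + 2145 = 2289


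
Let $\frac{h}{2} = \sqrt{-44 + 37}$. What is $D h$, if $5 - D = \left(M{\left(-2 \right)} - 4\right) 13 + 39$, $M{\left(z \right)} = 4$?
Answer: $- 68 i \sqrt{7} \approx - 179.91 i$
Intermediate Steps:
$h = 2 i \sqrt{7}$ ($h = 2 \sqrt{-44 + 37} = 2 \sqrt{-7} = 2 i \sqrt{7} \approx 5.2915 i$)
$D = -34$ ($D = 5 - \left(\left(4 - 4\right) 13 + 39\right) = 5 - \left(0 \cdot 13 + 39\right) = 5 - \left(0 + 39\right) = 5 - 39 = -34$)
$D h = - 34 \cdot 2 i \sqrt{7} = - 68 i \sqrt{7}$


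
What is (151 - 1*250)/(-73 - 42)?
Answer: 99/115 ≈ 0.86087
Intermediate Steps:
(151 - 1*250)/(-73 - 42) = (151 - 250)/(-115) = -1/115*(-99) = 99/115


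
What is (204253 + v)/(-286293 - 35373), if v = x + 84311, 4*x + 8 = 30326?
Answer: -197429/214444 ≈ -0.92066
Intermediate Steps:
x = 15159/2 (x = -2 + (¼)*30326 = -2 + 15163/2 = 15159/2 ≈ 7579.5)
v = 183781/2 (v = 15159/2 + 84311 = 183781/2 ≈ 91891.)
(204253 + v)/(-286293 - 35373) = (204253 + 183781/2)/(-286293 - 35373) = (592287/2)/(-321666) = (592287/2)*(-1/321666) = -197429/214444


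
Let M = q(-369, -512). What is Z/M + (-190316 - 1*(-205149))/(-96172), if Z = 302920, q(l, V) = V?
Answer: -910625523/1538752 ≈ -591.79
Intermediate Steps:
M = -512
Z/M + (-190316 - 1*(-205149))/(-96172) = 302920/(-512) + (-190316 - 1*(-205149))/(-96172) = 302920*(-1/512) + (-190316 + 205149)*(-1/96172) = -37865/64 + 14833*(-1/96172) = -37865/64 - 14833/96172 = -910625523/1538752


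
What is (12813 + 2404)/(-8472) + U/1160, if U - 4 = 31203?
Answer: 7710437/307110 ≈ 25.106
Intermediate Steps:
U = 31207 (U = 4 + 31203 = 31207)
(12813 + 2404)/(-8472) + U/1160 = (12813 + 2404)/(-8472) + 31207/1160 = 15217*(-1/8472) + 31207*(1/1160) = -15217/8472 + 31207/1160 = 7710437/307110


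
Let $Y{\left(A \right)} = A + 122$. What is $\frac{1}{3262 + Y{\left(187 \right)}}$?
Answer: $\frac{1}{3571} \approx 0.00028003$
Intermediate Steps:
$Y{\left(A \right)} = 122 + A$
$\frac{1}{3262 + Y{\left(187 \right)}} = \frac{1}{3262 + \left(122 + 187\right)} = \frac{1}{3262 + 309} = \frac{1}{3571}$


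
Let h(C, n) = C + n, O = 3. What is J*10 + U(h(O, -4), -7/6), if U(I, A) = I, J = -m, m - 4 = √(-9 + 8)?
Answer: -41 - 10*I ≈ -41.0 - 10.0*I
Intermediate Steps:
m = 4 + I (m = 4 + √(-9 + 8) = 4 + √(-1) = 4 + I ≈ 4.0 + 1.0*I)
J = -4 - I (J = -(4 + I) = -4 - I ≈ -4.0 - 1.0*I)
J*10 + U(h(O, -4), -7/6) = (-4 - I)*10 + (3 - 4) = (-40 - 10*I) - 1 = -41 - 10*I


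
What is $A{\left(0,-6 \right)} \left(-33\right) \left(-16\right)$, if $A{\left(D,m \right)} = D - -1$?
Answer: $528$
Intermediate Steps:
$A{\left(D,m \right)} = 1 + D$ ($A{\left(D,m \right)} = D + 1 = 1 + D$)
$A{\left(0,-6 \right)} \left(-33\right) \left(-16\right) = \left(1 + 0\right) \left(-33\right) \left(-16\right) = 1 \left(-33\right) \left(-16\right) = \left(-33\right) \left(-16\right) = 528$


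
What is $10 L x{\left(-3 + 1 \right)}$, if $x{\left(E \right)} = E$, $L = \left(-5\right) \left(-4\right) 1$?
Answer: $-400$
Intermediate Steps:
$L = 20$ ($L = 20 \cdot 1 = 20$)
$10 L x{\left(-3 + 1 \right)} = 10 \cdot 20 \left(-3 + 1\right) = 200 \left(-2\right) = -400$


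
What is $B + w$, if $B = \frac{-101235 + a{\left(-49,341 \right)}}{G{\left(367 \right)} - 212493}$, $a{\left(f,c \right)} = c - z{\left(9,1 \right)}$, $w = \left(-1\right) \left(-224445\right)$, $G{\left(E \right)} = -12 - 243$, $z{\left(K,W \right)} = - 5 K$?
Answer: $\frac{47750325709}{212748} \approx 2.2445 \cdot 10^{5}$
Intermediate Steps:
$G{\left(E \right)} = -255$ ($G{\left(E \right)} = -12 - 243 = -255$)
$w = 224445$
$a{\left(f,c \right)} = 45 + c$ ($a{\left(f,c \right)} = c - \left(-5\right) 9 = c - -45 = c + 45 = 45 + c$)
$B = \frac{100849}{212748}$ ($B = \frac{-101235 + \left(45 + 341\right)}{-255 - 212493} = \frac{-101235 + 386}{-212748} = \left(-100849\right) \left(- \frac{1}{212748}\right) = \frac{100849}{212748} \approx 0.47403$)
$B + w = \frac{100849}{212748} + 224445 = \frac{47750325709}{212748}$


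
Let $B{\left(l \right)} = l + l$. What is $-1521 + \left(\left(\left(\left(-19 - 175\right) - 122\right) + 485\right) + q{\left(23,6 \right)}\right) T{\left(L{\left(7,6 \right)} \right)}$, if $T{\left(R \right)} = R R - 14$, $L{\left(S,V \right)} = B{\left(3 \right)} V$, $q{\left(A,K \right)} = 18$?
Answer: $238213$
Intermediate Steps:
$B{\left(l \right)} = 2 l$
$L{\left(S,V \right)} = 6 V$ ($L{\left(S,V \right)} = 2 \cdot 3 V = 6 V$)
$T{\left(R \right)} = -14 + R^{2}$ ($T{\left(R \right)} = R^{2} - 14 = -14 + R^{2}$)
$-1521 + \left(\left(\left(\left(-19 - 175\right) - 122\right) + 485\right) + q{\left(23,6 \right)}\right) T{\left(L{\left(7,6 \right)} \right)} = -1521 + \left(\left(\left(\left(-19 - 175\right) - 122\right) + 485\right) + 18\right) \left(-14 + \left(6 \cdot 6\right)^{2}\right) = -1521 + \left(\left(\left(-194 - 122\right) + 485\right) + 18\right) \left(-14 + 36^{2}\right) = -1521 + \left(\left(-316 + 485\right) + 18\right) \left(-14 + 1296\right) = -1521 + \left(169 + 18\right) 1282 = -1521 + 187 \cdot 1282 = -1521 + 239734 = 238213$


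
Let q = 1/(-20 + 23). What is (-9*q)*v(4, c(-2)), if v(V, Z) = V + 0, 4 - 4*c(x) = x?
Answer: -12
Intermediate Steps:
c(x) = 1 - x/4
v(V, Z) = V
q = ⅓ (q = 1/3 = ⅓ ≈ 0.33333)
(-9*q)*v(4, c(-2)) = -9*⅓*4 = -3*4 = -12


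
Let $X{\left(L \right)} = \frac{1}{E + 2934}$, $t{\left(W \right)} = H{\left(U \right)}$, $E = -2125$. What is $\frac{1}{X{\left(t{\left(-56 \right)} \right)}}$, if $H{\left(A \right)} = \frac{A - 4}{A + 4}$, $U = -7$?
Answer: $809$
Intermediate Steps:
$H{\left(A \right)} = \frac{-4 + A}{4 + A}$
$t{\left(W \right)} = \frac{11}{3}$ ($t{\left(W \right)} = \frac{-4 - 7}{4 - 7} = \frac{1}{-3} \left(-11\right) = \left(- \frac{1}{3}\right) \left(-11\right) = \frac{11}{3}$)
$X{\left(L \right)} = \frac{1}{809}$ ($X{\left(L \right)} = \frac{1}{-2125 + 2934} = \frac{1}{809}$)
$\frac{1}{X{\left(t{\left(-56 \right)} \right)}} = \frac{1}{\frac{1}{809}} = 809$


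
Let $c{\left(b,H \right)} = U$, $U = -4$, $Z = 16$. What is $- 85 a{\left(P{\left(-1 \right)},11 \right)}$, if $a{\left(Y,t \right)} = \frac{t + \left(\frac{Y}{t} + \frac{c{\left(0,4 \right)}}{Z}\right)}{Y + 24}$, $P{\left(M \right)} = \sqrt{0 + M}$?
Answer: $- \frac{241315}{6347} + \frac{32045 i}{25388} \approx -38.02 + 1.2622 i$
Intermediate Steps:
$P{\left(M \right)} = \sqrt{M}$
$c{\left(b,H \right)} = -4$
$a{\left(Y,t \right)} = \frac{- \frac{1}{4} + t + \frac{Y}{t}}{24 + Y}$ ($a{\left(Y,t \right)} = \frac{t + \left(\frac{Y}{t} - \frac{4}{16}\right)}{Y + 24} = \frac{t + \left(\frac{Y}{t} - \frac{1}{4}\right)}{24 + Y} = \frac{t + \left(- \frac{1}{4} + \frac{Y}{t}\right)}{24 + Y} = \frac{- \frac{1}{4} + t + \frac{Y}{t}}{24 + Y}$)
$- 85 a{\left(P{\left(-1 \right)},11 \right)} = - 85 \frac{\sqrt{-1} + 11^{2} - \frac{11}{4}}{11 \left(24 + \sqrt{-1}\right)} = - 85 \frac{i + 121 - \frac{11}{4}}{11 \left(24 + i\right)} = - 85 \frac{\frac{24 - i}{577} \left(\frac{473}{4} + i\right)}{11} = - 85 \frac{\left(24 - i\right) \left(\frac{473}{4} + i\right)}{6347} = - \frac{85 \left(24 - i\right) \left(\frac{473}{4} + i\right)}{6347}$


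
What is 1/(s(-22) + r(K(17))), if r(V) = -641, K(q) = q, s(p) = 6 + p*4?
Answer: -1/723 ≈ -0.0013831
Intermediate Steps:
s(p) = 6 + 4*p
1/(s(-22) + r(K(17))) = 1/((6 + 4*(-22)) - 641) = 1/((6 - 88) - 641) = 1/(-82 - 641) = 1/(-723) = -1/723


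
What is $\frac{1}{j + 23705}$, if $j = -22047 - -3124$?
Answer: $\frac{1}{4782} \approx 0.00020912$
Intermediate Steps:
$j = -18923$ ($j = -22047 + 3124 = -18923$)
$\frac{1}{j + 23705} = \frac{1}{-18923 + 23705} = \frac{1}{4782}$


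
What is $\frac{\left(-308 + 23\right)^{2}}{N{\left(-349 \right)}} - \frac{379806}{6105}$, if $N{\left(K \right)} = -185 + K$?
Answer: $- \frac{77632781}{362230} \approx -214.32$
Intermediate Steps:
$\frac{\left(-308 + 23\right)^{2}}{N{\left(-349 \right)}} - \frac{379806}{6105} = \frac{\left(-308 + 23\right)^{2}}{-185 - 349} - \frac{379806}{6105} = \frac{\left(-285\right)^{2}}{-534} - \frac{126602}{2035} = 81225 \left(- \frac{1}{534}\right) - \frac{126602}{2035} = - \frac{27075}{178} - \frac{126602}{2035} = - \frac{77632781}{362230}$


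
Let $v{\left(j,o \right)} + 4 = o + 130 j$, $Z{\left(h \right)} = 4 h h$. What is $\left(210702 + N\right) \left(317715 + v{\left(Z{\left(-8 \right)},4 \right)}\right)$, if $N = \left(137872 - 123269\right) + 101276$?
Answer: $114628298095$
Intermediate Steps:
$N = 115879$ ($N = 14603 + 101276 = 115879$)
$Z{\left(h \right)} = 4 h^{2}$
$v{\left(j,o \right)} = -4 + o + 130 j$ ($v{\left(j,o \right)} = -4 + \left(o + 130 j\right) = -4 + o + 130 j$)
$\left(210702 + N\right) \left(317715 + v{\left(Z{\left(-8 \right)},4 \right)}\right) = \left(210702 + 115879\right) \left(317715 + \left(-4 + 4 + 130 \cdot 4 \left(-8\right)^{2}\right)\right) = 326581 \left(317715 + \left(-4 + 4 + 130 \cdot 4 \cdot 64\right)\right) = 326581 \left(317715 + \left(-4 + 4 + 130 \cdot 256\right)\right) = 326581 \left(317715 + \left(-4 + 4 + 33280\right)\right) = 326581 \left(317715 + 33280\right) = 326581 \cdot 350995 = 114628298095$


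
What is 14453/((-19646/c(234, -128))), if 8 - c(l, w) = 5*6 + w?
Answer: -766009/9823 ≈ -77.981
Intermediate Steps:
c(l, w) = -22 - w (c(l, w) = 8 - (5*6 + w) = 8 - (30 + w) = 8 + (-30 - w) = -22 - w)
14453/((-19646/c(234, -128))) = 14453/((-19646/(-22 - 1*(-128)))) = 14453/((-19646/(-22 + 128))) = 14453/((-19646/106)) = 14453/((-19646*1/106)) = 14453/(-9823/53) = 14453*(-53/9823) = -766009/9823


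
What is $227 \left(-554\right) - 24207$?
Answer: $-149965$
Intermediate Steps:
$227 \left(-554\right) - 24207 = -125758 - 24207 = -149965$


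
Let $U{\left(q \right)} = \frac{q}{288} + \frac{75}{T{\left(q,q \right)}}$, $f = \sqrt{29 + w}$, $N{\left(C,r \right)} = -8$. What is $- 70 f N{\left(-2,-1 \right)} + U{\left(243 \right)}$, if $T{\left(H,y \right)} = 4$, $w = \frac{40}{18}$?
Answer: $\frac{627}{32} + \frac{560 \sqrt{281}}{3} \approx 3148.7$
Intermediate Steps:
$w = \frac{20}{9}$ ($w = 40 \cdot \frac{1}{18} = \frac{20}{9} \approx 2.2222$)
$f = \frac{\sqrt{281}}{3}$ ($f = \sqrt{29 + \frac{20}{9}} = \sqrt{\frac{281}{9}} = \frac{\sqrt{281}}{3} \approx 5.5877$)
$U{\left(q \right)} = \frac{75}{4} + \frac{q}{288}$ ($U{\left(q \right)} = \frac{q}{288} + \frac{75}{4} = \frac{75}{4} + \frac{q}{288}$)
$- 70 f N{\left(-2,-1 \right)} + U{\left(243 \right)} = - 70 \frac{\sqrt{281}}{3} \left(-8\right) + \left(\frac{75}{4} + \frac{1}{288} \cdot 243\right) = - \frac{70 \sqrt{281}}{3} \left(-8\right) + \left(\frac{75}{4} + \frac{27}{32}\right) = \frac{560 \sqrt{281}}{3} + \frac{627}{32} = \frac{627}{32} + \frac{560 \sqrt{281}}{3}$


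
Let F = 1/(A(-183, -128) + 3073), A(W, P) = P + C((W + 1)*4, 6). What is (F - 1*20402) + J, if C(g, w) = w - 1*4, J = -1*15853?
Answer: -106843484/2947 ≈ -36255.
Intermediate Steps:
J = -15853
C(g, w) = -4 + w (C(g, w) = w - 4 = -4 + w)
A(W, P) = 2 + P (A(W, P) = P + (-4 + 6) = P + 2 = 2 + P)
F = 1/2947 (F = 1/((2 - 128) + 3073) = 1/(-126 + 3073) = 1/2947 ≈ 0.00033933)
(F - 1*20402) + J = (1/2947 - 1*20402) - 15853 = (1/2947 - 20402) - 15853 = -60124693/2947 - 15853 = -106843484/2947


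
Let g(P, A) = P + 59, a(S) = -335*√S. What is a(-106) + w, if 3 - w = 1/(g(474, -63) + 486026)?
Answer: 1459676/486559 - 335*I*√106 ≈ 3.0 - 3449.0*I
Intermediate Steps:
g(P, A) = 59 + P
w = 1459676/486559 (w = 3 - 1/((59 + 474) + 486026) = 3 - 1/(533 + 486026) = 3 - 1/486559 = 1459676/486559 ≈ 3.0000)
a(-106) + w = -335*I*√106 + 1459676/486559 = 1459676/486559 - 335*I*√106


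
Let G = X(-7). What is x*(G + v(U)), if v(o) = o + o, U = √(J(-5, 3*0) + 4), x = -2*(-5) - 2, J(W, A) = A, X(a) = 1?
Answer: 40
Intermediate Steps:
G = 1
x = 8 (x = 10 - 2 = 8)
U = 2 (U = √(3*0 + 4) = √(0 + 4) = √4 = 2)
v(o) = 2*o
x*(G + v(U)) = 8*(1 + 2*2) = 8*(1 + 4) = 8*5 = 40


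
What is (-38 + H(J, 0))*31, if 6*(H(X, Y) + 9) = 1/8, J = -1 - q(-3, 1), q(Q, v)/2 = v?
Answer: -69905/48 ≈ -1456.4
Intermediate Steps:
q(Q, v) = 2*v
J = -3 (J = -1 - 2 = -3)
H(X, Y) = -431/48 (H(X, Y) = -9 + (⅙)/8 = -9 + (⅙)*(⅛) = -9 + 1/48 = -431/48)
(-38 + H(J, 0))*31 = (-38 - 431/48)*31 = -2255/48*31 = -69905/48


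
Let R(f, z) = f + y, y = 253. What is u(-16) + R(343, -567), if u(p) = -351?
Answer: 245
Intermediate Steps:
R(f, z) = 253 + f (R(f, z) = f + 253 = 253 + f)
u(-16) + R(343, -567) = -351 + (253 + 343) = -351 + 596 = 245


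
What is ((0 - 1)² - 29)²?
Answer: 784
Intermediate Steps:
((0 - 1)² - 29)² = ((-1)² - 29)² = (1 - 29)² = (-28)² = 784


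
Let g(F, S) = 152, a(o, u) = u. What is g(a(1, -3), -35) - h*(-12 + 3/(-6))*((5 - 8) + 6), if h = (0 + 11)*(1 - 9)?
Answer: -3148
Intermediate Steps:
h = -88 (h = 11*(-8) = -88)
g(a(1, -3), -35) - h*(-12 + 3/(-6))*((5 - 8) + 6) = 152 - (-88*(-12 + 3/(-6)))*((5 - 8) + 6) = 152 - (-88*(-12 + 3*(-1/6)))*(-3 + 6) = 152 - (-88*(-12 - 1/2))*3 = 152 - (-88*(-25/2))*3 = 152 - 1100*3 = 152 - 1*3300 = 152 - 3300 = -3148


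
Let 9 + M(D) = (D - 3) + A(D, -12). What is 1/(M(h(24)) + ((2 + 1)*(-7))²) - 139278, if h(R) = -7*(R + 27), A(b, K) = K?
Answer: -8356679/60 ≈ -1.3928e+5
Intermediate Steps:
h(R) = -189 - 7*R (h(R) = -7*(27 + R) = -189 - 7*R)
M(D) = -24 + D (M(D) = -9 + ((D - 3) - 12) = -9 + ((-3 + D) - 12) = -9 + (-15 + D) = -24 + D)
1/(M(h(24)) + ((2 + 1)*(-7))²) - 139278 = 1/((-24 + (-189 - 7*24)) + ((2 + 1)*(-7))²) - 139278 = 1/((-24 + (-189 - 168)) + (3*(-7))²) - 139278 = 1/((-24 - 357) + (-21)²) - 139278 = 1/(-381 + 441) - 139278 = 1/60 - 139278 = -8356679/60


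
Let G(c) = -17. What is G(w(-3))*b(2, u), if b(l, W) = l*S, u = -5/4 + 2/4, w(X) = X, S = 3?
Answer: -102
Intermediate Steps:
u = -3/4 (u = -5*1/4 + 2*(1/4) = -5/4 + 1/2 = -3/4 ≈ -0.75000)
b(l, W) = 3*l (b(l, W) = l*3 = 3*l)
G(w(-3))*b(2, u) = -51*2 = -17*6 = -102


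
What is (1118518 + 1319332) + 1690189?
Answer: 4128039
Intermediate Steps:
(1118518 + 1319332) + 1690189 = 2437850 + 1690189 = 4128039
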